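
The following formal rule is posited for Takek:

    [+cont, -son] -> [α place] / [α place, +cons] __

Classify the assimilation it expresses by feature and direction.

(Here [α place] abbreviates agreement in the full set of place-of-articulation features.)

The shared variable α links the value of the place features (abbreviated [place]) on the target to the same value on the neighbouring segment, so place is the feature that assimilates.
Since the environment is written before the underscore, the trigger precedes the target; the direction is progressive.

progressive place assimilation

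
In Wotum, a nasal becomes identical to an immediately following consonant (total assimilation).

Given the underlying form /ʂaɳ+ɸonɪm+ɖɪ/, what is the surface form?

[ʂaɸɸonɪɖɖɪ]

/ɳ/ is the segment targeted by the rule; it sits immediately before /ɸ/, so it assimilates completely and surfaces as [ɸ].
At the second juncture, /m/ likewise becomes [ɖ] adjacent to /ɖ/.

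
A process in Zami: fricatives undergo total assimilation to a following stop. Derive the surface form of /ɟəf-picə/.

/f/ is the segment targeted by the rule; it sits immediately before /p/, so it assimilates completely and surfaces as [p].

[ɟəppicə]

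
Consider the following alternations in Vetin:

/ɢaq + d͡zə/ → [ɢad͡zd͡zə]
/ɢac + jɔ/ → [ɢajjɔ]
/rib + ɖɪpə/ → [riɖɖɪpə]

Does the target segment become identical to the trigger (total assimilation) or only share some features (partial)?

The segment that alternates is /q/, which surfaces as [d͡z] when adjacent to /d͡z/.
The output [d͡z] is identical to the trigger /d͡z/ — every feature (place, manner, voicing) has been copied — so this is total assimilation.
The other forms behave the same way: /c/ → [j] before /j/; /b/ → [ɖ] before /ɖ/ — in each case the output is a copy of the following consonant.

total assimilation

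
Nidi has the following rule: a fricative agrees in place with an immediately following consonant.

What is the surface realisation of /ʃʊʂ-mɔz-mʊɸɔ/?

The rule targets /ʂ/ (voiceless retroflex fricative), which sits before the trigger /m/ (bilabial).
Changing only its place to bilabial gives [ɸ] — the voiceless bilabial fricative.
At the second juncture, /z/ likewise becomes [β] adjacent to /m/.

[ʃʊɸmɔβmʊɸɔ]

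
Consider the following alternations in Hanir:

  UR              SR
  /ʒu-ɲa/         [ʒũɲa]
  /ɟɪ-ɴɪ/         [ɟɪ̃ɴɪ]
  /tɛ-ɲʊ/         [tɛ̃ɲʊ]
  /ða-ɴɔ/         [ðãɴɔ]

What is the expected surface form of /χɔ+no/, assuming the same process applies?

[χɔ̃no]

The data show regressive nasality assimilation (vowel nasalisation): /u/ → [ũ] before /ɲ/; /ɪ/ → [ɪ̃] before /ɴ/; /ɛ/ → [ɛ̃] before /ɲ/; /a/ → [ã] before /ɴ/ — a vowel is nasalised by an immediately following nasal consonant.
The vowel /ɔ/ is adjacent to the following nasal /n/, so it acquires [+nasal] and surfaces as [ɔ̃].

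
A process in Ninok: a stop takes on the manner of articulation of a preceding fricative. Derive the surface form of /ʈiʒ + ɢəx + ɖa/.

[ʈiʒʁəxʐa]

The rule targets /ɢ/ (voiced uvular stop), which sits after the trigger /ʒ/ (fricative).
A voiced uvular fricative is [ʁ], so the surface segment is [ʁ].
The same rule applies at the second boundary: /ɖ/ → [ʐ] next to /x/.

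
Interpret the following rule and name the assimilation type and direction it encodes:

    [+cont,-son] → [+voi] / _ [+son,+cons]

regressive voicing assimilation

The target ([+cont,-son], fricatives) acquires [+voi] next to a sonorant consonant ([+son,+cons]) — it takes on the voicing of its neighbour, so the feature that spreads is voicing.
Since the environment is written after the underscore, the trigger follows the target; the direction is regressive.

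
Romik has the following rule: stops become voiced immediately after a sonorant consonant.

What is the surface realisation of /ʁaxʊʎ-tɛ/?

[ʁaxʊʎdɛ]

The rule targets /t/ (voiceless alveolar stop), which sits after the trigger /ʎ/ (voiced).
Changing only its voicing to voiced gives [d] — the voiced alveolar stop.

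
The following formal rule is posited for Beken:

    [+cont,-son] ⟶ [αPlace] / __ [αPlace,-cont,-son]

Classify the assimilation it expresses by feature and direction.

regressive place assimilation

The shared variable α links the value of the place features (abbreviated [Place]) on the target to the same value on the neighbouring segment, so place is the feature that assimilates.
Since the environment is written after the underscore, the trigger follows the target; the direction is regressive.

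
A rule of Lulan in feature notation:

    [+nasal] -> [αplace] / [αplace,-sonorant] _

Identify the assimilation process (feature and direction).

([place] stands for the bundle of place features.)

The shared variable α links the value of the place features (abbreviated [place]) on the target to the same value on the neighbouring segment, so place is the feature that assimilates.
The conditioning segment sits to the left of the focus bar, meaning the trigger precedes the segment that changes — progressive assimilation.

progressive place assimilation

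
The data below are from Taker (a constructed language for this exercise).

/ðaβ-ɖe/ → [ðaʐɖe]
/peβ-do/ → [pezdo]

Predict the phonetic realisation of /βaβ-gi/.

The data show regressive place assimilation: /β/ → [ʐ] before /ɖ/; /β/ → [z] before /d/. In each pair only place changes, matching the following consonant, while manner and voice stay constant.
/β/ is a voiced bilabial fricative. The following trigger /g/ is velar, so /β/ must become velar as well.
A voiced velar fricative is [ɣ], so the surface segment is [ɣ].

[βaɣgi]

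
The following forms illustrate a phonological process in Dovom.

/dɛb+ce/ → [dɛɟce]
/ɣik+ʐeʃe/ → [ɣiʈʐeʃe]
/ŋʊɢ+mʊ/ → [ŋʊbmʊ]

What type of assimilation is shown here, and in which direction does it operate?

Underlying /b/ is realised as [ɟ] next to /c/; /c/ itself does not change.
/b/ is bilabial while /c/ is palatal; the output [ɟ] is palatal, matching the trigger — so the feature that spreads is place.
Manner and voice are unchanged, so the assimilation is partial, not total.
The other alternating forms pattern the same way: /k/ → [ʈ] before /ʐ/ (velar → retroflex, matching retroflex); /ɢ/ → [b] before /m/ (uvular → bilabial, matching bilabial) — only place changes, and always toward the following segment.
Since the segment that changes precedes the conditioning segment, the assimilation is regressive.

regressive place assimilation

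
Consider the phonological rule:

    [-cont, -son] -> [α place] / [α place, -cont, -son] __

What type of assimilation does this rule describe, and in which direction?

The shared variable α links the value of the place features (abbreviated [place]) on the target to the same value on the neighbouring segment, so place is the feature that assimilates.
Since the environment is written before the underscore, the trigger precedes the target; the direction is progressive.

progressive place assimilation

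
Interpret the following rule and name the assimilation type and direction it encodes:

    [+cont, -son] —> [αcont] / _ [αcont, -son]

regressive manner assimilation

The shared variable α links the value of [cont] on the target to that of the neighbouring obstruent. [cont] distinguishes stops from fricatives — a manner-of-articulation feature — so this is manner assimilation.
The conditioning segment sits to the right of the focus bar, meaning the trigger follows the segment that changes — regressive assimilation.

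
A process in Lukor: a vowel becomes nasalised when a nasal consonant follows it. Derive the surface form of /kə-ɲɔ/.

[kə̃ɲɔ]

/ə/ sits next to the nasal /ɲ/ and is therefore nasalised to [ə̃].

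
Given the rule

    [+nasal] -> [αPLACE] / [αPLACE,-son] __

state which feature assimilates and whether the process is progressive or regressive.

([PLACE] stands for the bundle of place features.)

progressive place assimilation

The rule copies the place features (abbreviated [PLACE]) from the environment onto the target, so the assimilating feature is place.
The conditioning segment sits to the left of the focus bar, meaning the trigger precedes the segment that changes — progressive assimilation.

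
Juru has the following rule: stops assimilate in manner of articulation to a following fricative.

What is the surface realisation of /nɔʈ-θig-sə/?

/ʈ/ is a voiceless retroflex stop. The following trigger /θ/ is a fricative, so /ʈ/ must become a fricative as well.
The voiceless retroflex fricative is [ʂ], so /ʈ/ → [ʂ].
The same rule applies at the second boundary: /g/ → [ɣ] next to /s/.

[nɔʂθiɣsə]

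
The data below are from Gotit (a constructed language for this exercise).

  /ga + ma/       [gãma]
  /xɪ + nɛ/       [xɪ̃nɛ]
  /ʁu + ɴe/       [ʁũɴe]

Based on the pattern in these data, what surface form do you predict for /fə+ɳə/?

The data show regressive nasality assimilation (vowel nasalisation): /a/ → [ã] before /m/; /ɪ/ → [ɪ̃] before /n/; /u/ → [ũ] before /ɴ/ — a vowel is nasalised by an immediately following nasal consonant.
/ə/ sits next to the nasal /ɳ/ and is therefore nasalised to [ə̃].

[fə̃ɳə]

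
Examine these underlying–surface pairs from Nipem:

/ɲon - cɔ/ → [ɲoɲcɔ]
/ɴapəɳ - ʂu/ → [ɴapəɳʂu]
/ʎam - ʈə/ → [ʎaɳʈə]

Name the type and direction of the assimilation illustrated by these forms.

The segment that alternates is /n/, which surfaces as [ɲ] when adjacent to /c/.
The change alveolar → palatal matches the place of the following /c/, identifying this as place assimilation.
Manner and voice are unchanged, so the assimilation is partial, not total.
The other alternating form patterns the same way: /m/ → [ɳ] before /ʈ/ (bilabial → retroflex, matching retroflex) — only place changes, and always toward the following segment.
Nothing changes in [ɴapəɳʂu]: there the adjacent consonants already agree in place (/ɳ/ and /ʂ/ are both retroflex), so this form is consistent with the same rule.
Since the segment that changes precedes the conditioning segment, the assimilation is regressive.

regressive place assimilation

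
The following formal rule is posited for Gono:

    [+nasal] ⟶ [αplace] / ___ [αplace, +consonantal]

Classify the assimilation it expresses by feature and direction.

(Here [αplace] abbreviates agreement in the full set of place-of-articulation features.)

regressive place assimilation

The shared variable α links the value of the place features (abbreviated [place]) on the target to the same value on the neighbouring segment, so place is the feature that assimilates.
Since the environment is written after the underscore, the trigger follows the target; the direction is regressive.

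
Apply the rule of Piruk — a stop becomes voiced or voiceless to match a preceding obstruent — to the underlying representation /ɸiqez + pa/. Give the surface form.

/p/ is a voiceless bilabial stop. The preceding trigger /z/ is voiced, so /p/ must become voiced as well.
The voiced bilabial stop is [b], so /p/ → [b].

[ɸiqezba]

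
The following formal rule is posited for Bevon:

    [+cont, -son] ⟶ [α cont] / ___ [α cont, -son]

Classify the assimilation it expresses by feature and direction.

regressive manner assimilation

The rule copies [cont] (continuancy) from the environment onto the target fricatives; since [±cont] encodes the stop/fricative manner contrast, the assimilating dimension is manner.
Since the environment is written after the underscore, the trigger follows the target; the direction is regressive.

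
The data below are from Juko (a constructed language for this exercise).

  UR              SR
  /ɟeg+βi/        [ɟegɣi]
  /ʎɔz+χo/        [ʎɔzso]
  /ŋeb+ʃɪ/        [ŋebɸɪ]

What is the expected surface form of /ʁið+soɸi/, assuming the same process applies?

The data show progressive place assimilation: /β/ → [ɣ] after /g/; /χ/ → [s] after /z/; /ʃ/ → [ɸ] after /b/. In each pair only place changes, matching the preceding consonant, while manner and voice stay constant.
/s/ is a voiceless alveolar fricative. The preceding trigger /ð/ is dental, so /s/ must become dental as well.
Changing only its place to dental gives [θ] — the voiceless dental fricative.

[ʁiðθoɸi]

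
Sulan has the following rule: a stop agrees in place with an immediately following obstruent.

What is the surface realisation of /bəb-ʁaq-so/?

The rule targets /b/ (voiced bilabial stop), which sits before the trigger /ʁ/ (uvular).
Changing only its place to uvular gives [ɢ] — the voiced uvular stop.
At the second juncture, /q/ likewise becomes [t] adjacent to /s/.

[bəɢʁatso]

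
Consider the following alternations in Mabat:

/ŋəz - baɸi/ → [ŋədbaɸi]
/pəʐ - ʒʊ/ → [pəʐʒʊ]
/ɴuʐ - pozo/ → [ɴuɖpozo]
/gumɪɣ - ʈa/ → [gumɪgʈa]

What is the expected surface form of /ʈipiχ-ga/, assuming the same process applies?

[ʈipiqga]

The data show regressive manner assimilation: /z/ → [d] before /b/; /ʐ/ → [ɖ] before /p/; /ɣ/ → [g] before /ʈ/. In each pair only manner changes, matching the following consonant, while place and voice stay constant.
Nothing changes in [pəʐʒʊ]: there the adjacent consonants already agree in manner (/ʐ/ and /ʒ/ are both fricatives), so this form is consistent with the same rule.
The rule targets /χ/ (voiceless uvular fricative), which sits before the trigger /g/ (stop).
The voiceless uvular stop is [q], so /χ/ → [q].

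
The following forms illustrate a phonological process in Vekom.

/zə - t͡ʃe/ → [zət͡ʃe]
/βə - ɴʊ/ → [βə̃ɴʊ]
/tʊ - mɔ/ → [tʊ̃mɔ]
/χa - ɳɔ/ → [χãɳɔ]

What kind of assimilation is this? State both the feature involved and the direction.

The vowel /ə/ surfaces as nasalised [ə̃] next to the following nasal /ɴ/ — it has acquired the [+nasal] feature of its neighbour.
The other forms show the same pattern: /ʊ/ → [ʊ̃] before /m/; /a/ → [ã] before /ɳ/ — each time a vowel is nasalised next to a following nasal.
No change occurs in [zət͡ʃe] because the vowel at the boundary is adjacent to an oral consonant, not a nasal (/ə/ next to /t͡ʃ/).
Because the conditioning nasal is to the right of the vowel that changes, the process is regressive (anticipatory).

regressive nasality assimilation (vowel nasalisation)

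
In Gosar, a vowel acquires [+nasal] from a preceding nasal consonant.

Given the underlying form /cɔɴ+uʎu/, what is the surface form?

[cɔɴũʎu]

/u/ sits next to the nasal /ɴ/ and is therefore nasalised to [ũ].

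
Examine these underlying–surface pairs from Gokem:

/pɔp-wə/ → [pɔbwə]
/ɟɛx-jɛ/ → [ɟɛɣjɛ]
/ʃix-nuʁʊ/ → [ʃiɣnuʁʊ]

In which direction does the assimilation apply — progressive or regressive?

Comparing underlying and surface forms, /p/ → [b] is the alternation; the neighbouring /w/ is constant.
The change voiceless → voiced matches the voicing of the following /w/, identifying this as voicing assimilation.
Checking the remaining alternations: /x/ → [ɣ] before /j/ (voiceless → voiced, matching voiced); /x/ → [ɣ] before /n/ (voiceless → voiced, matching voiced) — only voicing changes, and always toward the following segment.
Since the segment that changes precedes the conditioning segment, the assimilation is regressive.

regressive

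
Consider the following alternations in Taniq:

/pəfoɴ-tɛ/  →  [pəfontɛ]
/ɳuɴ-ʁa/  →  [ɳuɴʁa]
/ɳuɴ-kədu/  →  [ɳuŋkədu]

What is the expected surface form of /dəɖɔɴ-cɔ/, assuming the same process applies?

The data show regressive place assimilation: /ɴ/ → [n] before /t/; /ɴ/ → [ŋ] before /k/. In each pair only place changes, matching the following consonant, while manner and voice stay constant.
Nothing changes in [ɳuɴʁa]: there the adjacent consonants already agree in place (/ɴ/ and /ʁ/ are both uvular), so this form is consistent with the same rule.
The rule targets /ɴ/ (voiced uvular nasal), which sits before the trigger /c/ (palatal).
A voiced palatal nasal is [ɲ], so the surface segment is [ɲ].

[dəɖɔɲcɔ]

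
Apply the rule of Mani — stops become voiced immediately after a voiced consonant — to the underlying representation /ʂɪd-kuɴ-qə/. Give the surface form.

[ʂɪdguɴɢə]

/k/ is a voiceless velar stop. The preceding trigger /d/ is voiced, so /k/ must become voiced as well.
Changing only its voicing to voiced gives [g] — the voiced velar stop.
The same rule applies at the second boundary: /q/ → [ɢ] next to /ɴ/.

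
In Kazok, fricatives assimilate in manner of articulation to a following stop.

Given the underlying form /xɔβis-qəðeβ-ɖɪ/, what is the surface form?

[xɔβitqəðebɖɪ]

/s/ is a voiceless alveolar fricative. The following trigger /q/ is a stop, so /s/ must become a stop as well.
The voiceless alveolar stop is [t], so /s/ → [t].
At the second juncture, /β/ likewise becomes [b] adjacent to /ɖ/.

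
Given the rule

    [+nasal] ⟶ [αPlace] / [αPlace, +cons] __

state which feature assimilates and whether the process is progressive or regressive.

progressive place assimilation

The rule copies the place features (abbreviated [Place]) from the environment onto the target, so the assimilating feature is place.
Since the environment is written before the underscore, the trigger precedes the target; the direction is progressive.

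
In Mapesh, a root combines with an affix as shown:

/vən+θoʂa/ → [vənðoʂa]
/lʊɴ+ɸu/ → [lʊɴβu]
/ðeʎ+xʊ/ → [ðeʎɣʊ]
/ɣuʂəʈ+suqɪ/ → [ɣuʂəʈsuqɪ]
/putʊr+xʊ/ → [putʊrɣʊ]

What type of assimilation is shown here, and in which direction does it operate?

progressive voicing assimilation

Comparing underlying and surface forms, /θ/ → [ð] is the alternation; the neighbouring /n/ is constant.
The change voiceless → voiced matches the voicing of the preceding /n/, identifying this as voicing assimilation.
Place and manner are unchanged, so the assimilation is partial, not total.
Checking the remaining alternations: /ɸ/ → [β] after /ɴ/ (voiceless → voiced, matching voiced); /x/ → [ɣ] after /ʎ/ (voiceless → voiced, matching voiced); /x/ → [ɣ] after /r/ (voiceless → voiced, matching voiced) — only voicing changes, and always toward the preceding segment.
No alternation appears in [ɣuʂəʈsuqɪ]: there the adjacent consonants already agree in voicing (/s/ and /ʈ/ are both voiceless), so this form is consistent with the same rule.
The trigger is the preceding segment, so the direction is progressive (perseverative).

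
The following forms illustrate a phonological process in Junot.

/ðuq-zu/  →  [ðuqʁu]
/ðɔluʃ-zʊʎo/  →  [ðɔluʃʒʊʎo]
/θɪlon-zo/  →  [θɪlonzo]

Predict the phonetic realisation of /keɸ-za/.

[keɸβa]

The data show progressive place assimilation: /z/ → [ʁ] after /q/; /z/ → [ʒ] after /ʃ/. In each pair only place changes, matching the preceding consonant, while manner and voice stay constant.
No alternation appears in [θɪlonzo]: there the adjacent consonants already agree in place (/z/ and /n/ are both alveolar), so this form is consistent with the same rule.
The rule targets /z/ (voiced alveolar fricative), which sits after the trigger /ɸ/ (bilabial).
Changing only its place to bilabial gives [β] — the voiced bilabial fricative.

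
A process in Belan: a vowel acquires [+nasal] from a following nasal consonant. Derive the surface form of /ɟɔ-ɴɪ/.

[ɟɔ̃ɴɪ]

/ɔ/ sits next to the nasal /ɴ/ and is therefore nasalised to [ɔ̃].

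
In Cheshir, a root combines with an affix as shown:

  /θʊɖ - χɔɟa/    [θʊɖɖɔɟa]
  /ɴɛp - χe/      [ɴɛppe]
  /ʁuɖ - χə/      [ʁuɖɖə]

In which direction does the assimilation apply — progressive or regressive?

progressive

Comparing underlying and surface forms, /χ/ → [ɖ] is the alternation; the neighbouring /ɖ/ is constant.
The output [ɖ] is identical to the trigger /ɖ/ — every feature (place, manner, voicing) has been copied — so this is total assimilation.
The remaining alternation confirms this: /χ/ → [p] after /p/ — in each case the output is a copy of the preceding consonant.
Since the segment that changes follows the conditioning segment, the assimilation is progressive.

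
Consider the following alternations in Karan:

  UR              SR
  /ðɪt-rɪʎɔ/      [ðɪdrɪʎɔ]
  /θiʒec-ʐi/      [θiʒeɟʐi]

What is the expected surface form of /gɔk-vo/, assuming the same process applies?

The data show regressive voicing assimilation: /t/ → [d] before /r/; /c/ → [ɟ] before /ʐ/. In each pair only voicing changes, matching the following consonant, while place and manner stay constant.
/k/ is a voiceless velar stop. The following trigger /v/ is voiced, so /k/ must become voiced as well.
A voiced velar stop is [g], so the surface segment is [g].

[gɔgvo]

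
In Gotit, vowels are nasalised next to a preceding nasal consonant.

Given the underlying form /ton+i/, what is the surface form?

The vowel /i/ is adjacent to the preceding nasal /n/, so it acquires [+nasal] and surfaces as [ĩ].

[tonĩ]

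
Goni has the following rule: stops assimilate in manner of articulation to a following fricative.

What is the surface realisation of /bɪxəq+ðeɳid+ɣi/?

/q/ is a voiceless uvular stop. The following trigger /ð/ is a fricative, so /q/ must become a fricative as well.
Changing only its manner to fricative gives [χ] — the voiceless uvular fricative.
The same rule applies at the second boundary: /d/ → [z] next to /ɣ/.

[bɪxəχðeɳizɣi]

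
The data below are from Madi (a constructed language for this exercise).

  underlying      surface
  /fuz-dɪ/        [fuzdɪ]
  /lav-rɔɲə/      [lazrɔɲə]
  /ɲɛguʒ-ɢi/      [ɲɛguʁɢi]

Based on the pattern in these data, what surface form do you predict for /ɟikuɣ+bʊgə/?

The data show regressive place assimilation: /v/ → [z] before /r/; /ʒ/ → [ʁ] before /ɢ/. In each pair only place changes, matching the following consonant, while manner and voice stay constant.
Nothing changes in [fuzdɪ]: there the adjacent consonants already agree in place (/z/ and /d/ are both alveolar), so this form is consistent with the same rule.
The rule targets /ɣ/ (voiced velar fricative), which sits before the trigger /b/ (bilabial).
The voiced bilabial fricative is [β], so /ɣ/ → [β].

[ɟikuβbʊgə]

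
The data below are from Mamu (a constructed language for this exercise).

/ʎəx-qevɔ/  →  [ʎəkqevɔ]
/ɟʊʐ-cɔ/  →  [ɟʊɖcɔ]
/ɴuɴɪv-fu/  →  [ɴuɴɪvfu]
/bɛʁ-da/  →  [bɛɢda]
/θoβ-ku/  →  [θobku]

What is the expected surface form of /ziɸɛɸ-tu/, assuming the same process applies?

[ziɸɛptu]

The data show regressive manner assimilation: /x/ → [k] before /q/; /ʐ/ → [ɖ] before /c/; /ʁ/ → [ɢ] before /d/; /β/ → [b] before /k/. In each pair only manner changes, matching the following consonant, while place and voice stay constant.
Nothing changes in [ɴuɴɪvfu]: there the adjacent consonants already agree in manner (/v/ and /f/ are both fricatives), so this form is consistent with the same rule.
/ɸ/ is a voiceless bilabial fricative. The following trigger /t/ is a stop, so /ɸ/ must become a stop as well.
A voiceless bilabial stop is [p], so the surface segment is [p].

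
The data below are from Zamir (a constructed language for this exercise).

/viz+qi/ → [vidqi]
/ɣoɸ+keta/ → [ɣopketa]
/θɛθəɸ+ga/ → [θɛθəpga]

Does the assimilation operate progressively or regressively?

Comparing underlying and surface forms, /z/ → [d] is the alternation; the neighbouring /q/ is constant.
The change fricative → stop matches the manner of the following /q/, identifying this as manner assimilation.
The same holds elsewhere in the data: /ɸ/ → [p] before /k/ (fricative → stop, matching a stop); /ɸ/ → [p] before /g/ (fricative → stop, matching a stop) — only manner changes, and always toward the following segment.
The trigger is the following segment, so the direction is regressive (anticipatory).

regressive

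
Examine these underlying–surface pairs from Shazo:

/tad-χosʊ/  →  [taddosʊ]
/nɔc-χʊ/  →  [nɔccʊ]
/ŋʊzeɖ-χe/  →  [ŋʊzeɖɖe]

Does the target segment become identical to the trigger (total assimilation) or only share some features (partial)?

total assimilation

Comparing underlying and surface forms, /χ/ → [d] is the alternation; the neighbouring /d/ is constant.
The output [d] is identical to the trigger /d/ — every feature (place, manner, voicing) has been copied — so this is total assimilation.
The other forms behave the same way: /χ/ → [c] after /c/; /χ/ → [ɖ] after /ɖ/ — in each case the output is a copy of the preceding consonant.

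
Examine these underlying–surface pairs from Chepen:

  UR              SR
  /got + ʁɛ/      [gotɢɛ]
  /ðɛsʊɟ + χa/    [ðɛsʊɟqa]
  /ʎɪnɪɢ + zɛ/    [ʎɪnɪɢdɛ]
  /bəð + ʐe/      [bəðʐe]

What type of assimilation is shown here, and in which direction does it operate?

Comparing underlying and surface forms, /ʁ/ → [ɢ] is the alternation; the neighbouring /t/ is constant.
The change fricative → stop matches the manner of the preceding /t/, identifying this as manner assimilation.
Place and voice are unchanged, so the assimilation is partial, not total.
Checking the remaining alternations: /χ/ → [q] after /ɟ/ (fricative → stop, matching a stop); /z/ → [d] after /ɢ/ (fricative → stop, matching a stop) — only manner changes, and always toward the preceding segment.
Nothing changes in [bəðʐe]: there the adjacent consonants already agree in manner (/ʐ/ and /ð/ are both fricatives), so this form is consistent with the same rule.
Since the segment that changes follows the conditioning segment, the assimilation is progressive.

progressive manner assimilation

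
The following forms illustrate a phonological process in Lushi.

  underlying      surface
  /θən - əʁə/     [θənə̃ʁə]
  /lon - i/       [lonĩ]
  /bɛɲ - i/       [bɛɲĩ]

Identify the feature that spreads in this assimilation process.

The vowel /ə/ surfaces as nasalised [ə̃] next to the preceding nasal /n/ — it has acquired the [+nasal] feature of its neighbour.
The other forms show the same pattern: /i/ → [ĩ] after /n/; /i/ → [ĩ] after /ɲ/ — each time a vowel is nasalised next to a preceding nasal.

nasality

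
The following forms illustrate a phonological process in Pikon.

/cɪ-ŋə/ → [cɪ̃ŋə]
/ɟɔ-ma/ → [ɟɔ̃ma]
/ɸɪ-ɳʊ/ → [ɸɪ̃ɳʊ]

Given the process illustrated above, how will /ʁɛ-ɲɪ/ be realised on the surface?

[ʁɛ̃ɲɪ]

The data show regressive nasality assimilation (vowel nasalisation): /ɪ/ → [ɪ̃] before /ŋ/; /ɔ/ → [ɔ̃] before /m/; /ɪ/ → [ɪ̃] before /ɳ/ — a vowel is nasalised by an immediately following nasal consonant.
/ɛ/ sits next to the nasal /ɲ/ and is therefore nasalised to [ɛ̃].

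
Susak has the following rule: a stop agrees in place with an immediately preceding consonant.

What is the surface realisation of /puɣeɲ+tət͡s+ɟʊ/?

[puɣeɲcət͡sdʊ]

The rule targets /t/ (voiceless alveolar stop), which sits after the trigger /ɲ/ (palatal).
The voiceless palatal stop is [c], so /t/ → [c].
The same rule applies at the second boundary: /ɟ/ → [d] next to /t͡s/.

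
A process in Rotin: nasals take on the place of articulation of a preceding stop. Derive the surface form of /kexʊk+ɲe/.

/ɲ/ is a voiced palatal nasal. The preceding trigger /k/ is velar, so /ɲ/ must become velar as well.
Changing only its place to velar gives [ŋ] — the voiced velar nasal.

[kexʊkŋe]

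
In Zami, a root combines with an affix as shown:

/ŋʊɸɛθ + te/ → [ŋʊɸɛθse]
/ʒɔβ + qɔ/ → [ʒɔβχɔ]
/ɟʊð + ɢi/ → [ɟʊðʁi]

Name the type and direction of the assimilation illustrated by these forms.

Comparing underlying and surface forms, /t/ → [s] is the alternation; the neighbouring /θ/ is constant.
/t/ is a stop while /θ/ is a fricative; the output [s] is a fricative, matching the trigger — so the feature that spreads is manner.
Place and voice are unchanged, so the assimilation is partial, not total.
The same holds elsewhere in the data: /q/ → [χ] after /β/ (stop → fricative, matching a fricative); /ɢ/ → [ʁ] after /ð/ (stop → fricative, matching a fricative) — only manner changes, and always toward the preceding segment.
The trigger is the preceding segment, so the direction is progressive (perseverative).

progressive manner assimilation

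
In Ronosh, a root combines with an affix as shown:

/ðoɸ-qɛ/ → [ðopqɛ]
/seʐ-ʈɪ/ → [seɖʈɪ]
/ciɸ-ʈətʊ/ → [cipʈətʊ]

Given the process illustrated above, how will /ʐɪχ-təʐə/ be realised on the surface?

The data show regressive manner assimilation: /ɸ/ → [p] before /q/; /ʐ/ → [ɖ] before /ʈ/; /ɸ/ → [p] before /ʈ/. In each pair only manner changes, matching the following consonant, while place and voice stay constant.
The rule targets /χ/ (voiceless uvular fricative), which sits before the trigger /t/ (stop).
The voiceless uvular stop is [q], so /χ/ → [q].

[ʐɪqtəʐə]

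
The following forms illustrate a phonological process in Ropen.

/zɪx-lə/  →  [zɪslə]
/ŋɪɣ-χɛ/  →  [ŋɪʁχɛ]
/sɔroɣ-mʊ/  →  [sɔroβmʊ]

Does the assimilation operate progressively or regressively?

Underlying /x/ is realised as [s] next to /l/; /l/ itself does not change.
/x/ is velar while /l/ is alveolar; the output [s] is alveolar, matching the trigger — so the feature that spreads is place.
The other alternating forms pattern the same way: /ɣ/ → [ʁ] before /χ/ (velar → uvular, matching uvular); /ɣ/ → [β] before /m/ (velar → bilabial, matching bilabial) — only place changes, and always toward the following segment.
Since the segment that changes precedes the conditioning segment, the assimilation is regressive.

regressive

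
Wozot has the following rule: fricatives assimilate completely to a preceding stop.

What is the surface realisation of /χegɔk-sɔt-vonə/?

[χegɔkkɔttonə]

/s/ is the segment targeted by the rule; it sits immediately after /k/, so it assimilates completely and surfaces as [k].
At the second juncture, /v/ likewise becomes [t] adjacent to /t/.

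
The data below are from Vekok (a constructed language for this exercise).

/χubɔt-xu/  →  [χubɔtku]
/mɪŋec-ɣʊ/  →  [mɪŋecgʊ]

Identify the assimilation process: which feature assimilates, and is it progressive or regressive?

progressive manner assimilation

Comparing underlying and surface forms, /x/ → [k] is the alternation; the neighbouring /t/ is constant.
The change fricative → stop matches the manner of the preceding /t/, identifying this as manner assimilation.
Place and voice are unchanged, so the assimilation is partial, not total.
The same holds elsewhere in the data: /ɣ/ → [g] after /c/ (fricative → stop, matching a stop) — only manner changes, and always toward the preceding segment.
The trigger is the preceding segment, so the direction is progressive (perseverative).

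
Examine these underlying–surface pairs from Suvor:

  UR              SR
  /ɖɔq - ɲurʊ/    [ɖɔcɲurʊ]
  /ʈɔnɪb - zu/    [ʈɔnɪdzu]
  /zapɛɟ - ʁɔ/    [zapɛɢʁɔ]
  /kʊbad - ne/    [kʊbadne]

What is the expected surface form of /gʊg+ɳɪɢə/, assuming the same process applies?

[gʊɖɳɪɢə]

The data show regressive place assimilation: /q/ → [c] before /ɲ/; /b/ → [d] before /z/; /ɟ/ → [ɢ] before /ʁ/. In each pair only place changes, matching the following consonant, while manner and voice stay constant.
Nothing changes in [kʊbadne]: there the adjacent consonants already agree in place (/d/ and /n/ are both alveolar), so this form is consistent with the same rule.
The rule targets /g/ (voiced velar stop), which sits before the trigger /ɳ/ (retroflex).
The voiced retroflex stop is [ɖ], so /g/ → [ɖ].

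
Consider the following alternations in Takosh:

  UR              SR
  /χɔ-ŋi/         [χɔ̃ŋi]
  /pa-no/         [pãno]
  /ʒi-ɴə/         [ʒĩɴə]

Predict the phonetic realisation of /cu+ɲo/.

The data show regressive nasality assimilation (vowel nasalisation): /ɔ/ → [ɔ̃] before /ŋ/; /a/ → [ã] before /n/; /i/ → [ĩ] before /ɴ/ — a vowel is nasalised by an immediately following nasal consonant.
/u/ sits next to the nasal /ɲ/ and is therefore nasalised to [ũ].

[cũɲo]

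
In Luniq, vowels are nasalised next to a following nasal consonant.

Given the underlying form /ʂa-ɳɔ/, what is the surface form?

[ʂãɳɔ]

The vowel /a/ is adjacent to the following nasal /ɳ/, so it acquires [+nasal] and surfaces as [ã].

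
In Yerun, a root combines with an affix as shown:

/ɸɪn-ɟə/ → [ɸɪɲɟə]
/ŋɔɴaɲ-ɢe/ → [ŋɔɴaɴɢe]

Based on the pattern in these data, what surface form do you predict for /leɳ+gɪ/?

The data show regressive place assimilation: /n/ → [ɲ] before /ɟ/; /ɲ/ → [ɴ] before /ɢ/. In each pair only place changes, matching the following consonant, while manner and voice stay constant.
The rule targets /ɳ/ (voiced retroflex nasal), which sits before the trigger /g/ (velar).
The voiced velar nasal is [ŋ], so /ɳ/ → [ŋ].

[leŋgɪ]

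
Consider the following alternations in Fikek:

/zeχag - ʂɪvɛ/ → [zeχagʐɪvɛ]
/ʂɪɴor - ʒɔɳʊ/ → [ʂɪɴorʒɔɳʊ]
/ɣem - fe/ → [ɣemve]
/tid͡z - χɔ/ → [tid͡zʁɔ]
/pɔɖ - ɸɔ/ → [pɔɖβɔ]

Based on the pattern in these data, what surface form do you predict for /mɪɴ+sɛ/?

The data show progressive voicing assimilation: /ʂ/ → [ʐ] after /g/; /f/ → [v] after /m/; /χ/ → [ʁ] after /d͡z/; /ɸ/ → [β] after /ɖ/. In each pair only voicing changes, matching the preceding consonant, while place and manner stay constant.
No alternation appears in [ʂɪɴorʒɔɳʊ]: there the adjacent consonants already agree in voicing (/ʒ/ and /r/ are both voiced), so this form is consistent with the same rule.
The rule targets /s/ (voiceless alveolar fricative), which sits after the trigger /ɴ/ (voiced).
A voiced alveolar fricative is [z], so the surface segment is [z].

[mɪɴzɛ]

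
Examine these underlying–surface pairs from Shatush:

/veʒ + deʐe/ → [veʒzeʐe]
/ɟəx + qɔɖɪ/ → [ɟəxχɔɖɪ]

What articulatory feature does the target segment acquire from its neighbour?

Underlying /d/ is realised as [z] next to /ʒ/; /ʒ/ itself does not change.
The change stop → fricative matches the manner of the preceding /ʒ/, identifying this as manner assimilation.
The same holds elsewhere in the data: /q/ → [χ] after /x/ (stop → fricative, matching a fricative) — only manner changes, and always toward the preceding segment.

manner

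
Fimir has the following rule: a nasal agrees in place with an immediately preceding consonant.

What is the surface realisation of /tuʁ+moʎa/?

[tuʁɴoʎa]

/m/ is a voiced bilabial nasal. The preceding trigger /ʁ/ is uvular, so /m/ must become uvular as well.
A voiced uvular nasal is [ɴ], so the surface segment is [ɴ].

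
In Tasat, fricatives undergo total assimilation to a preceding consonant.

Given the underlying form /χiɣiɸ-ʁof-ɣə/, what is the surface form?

[χiɣiɸɸoffə]

/ʁ/ is the segment targeted by the rule; it sits immediately after /ɸ/, so it assimilates completely and surfaces as [ɸ].
At the second juncture, /ɣ/ likewise becomes [f] adjacent to /f/.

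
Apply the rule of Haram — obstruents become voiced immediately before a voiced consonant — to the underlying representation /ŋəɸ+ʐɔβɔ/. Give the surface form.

/ɸ/ is a voiceless bilabial fricative. The following trigger /ʐ/ is voiced, so /ɸ/ must become voiced as well.
The voiced bilabial fricative is [β], so /ɸ/ → [β].

[ŋəβʐɔβɔ]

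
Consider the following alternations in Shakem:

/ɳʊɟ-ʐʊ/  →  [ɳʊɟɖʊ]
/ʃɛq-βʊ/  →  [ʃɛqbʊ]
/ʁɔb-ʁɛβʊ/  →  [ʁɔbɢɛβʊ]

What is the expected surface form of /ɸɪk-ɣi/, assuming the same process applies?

[ɸɪkgi]

The data show progressive manner assimilation: /ʐ/ → [ɖ] after /ɟ/; /β/ → [b] after /q/; /ʁ/ → [ɢ] after /b/. In each pair only manner changes, matching the preceding consonant, while place and voice stay constant.
The rule targets /ɣ/ (voiced velar fricative), which sits after the trigger /k/ (stop).
The voiced velar stop is [g], so /ɣ/ → [g].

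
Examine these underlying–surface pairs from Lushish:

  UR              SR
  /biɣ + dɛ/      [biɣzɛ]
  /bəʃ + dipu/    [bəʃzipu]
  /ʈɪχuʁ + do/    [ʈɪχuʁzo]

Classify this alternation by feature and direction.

progressive manner assimilation

The segment that alternates is /d/, which surfaces as [z] when adjacent to /ɣ/.
The change stop → fricative matches the manner of the preceding /ɣ/, identifying this as manner assimilation.
Place and voice are unchanged, so the assimilation is partial, not total.
Checking the remaining alternations: /d/ → [z] after /ʃ/ (stop → fricative, matching a fricative); /d/ → [z] after /ʁ/ (stop → fricative, matching a fricative) — only manner changes, and always toward the preceding segment.
The trigger is the preceding segment, so the direction is progressive (perseverative).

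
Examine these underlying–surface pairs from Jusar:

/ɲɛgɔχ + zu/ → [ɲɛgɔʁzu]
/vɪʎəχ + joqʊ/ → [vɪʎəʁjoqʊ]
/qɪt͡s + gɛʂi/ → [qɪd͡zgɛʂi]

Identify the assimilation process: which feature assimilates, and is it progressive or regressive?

regressive voicing assimilation

Comparing underlying and surface forms, /χ/ → [ʁ] is the alternation; the neighbouring /z/ is constant.
/χ/ is voiceless while /z/ is voiced; the output [ʁ] is voiced, matching the trigger — so the feature that spreads is voicing.
Place and manner are unchanged, so the assimilation is partial, not total.
Checking the remaining alternations: /χ/ → [ʁ] before /j/ (voiceless → voiced, matching voiced); /t͡s/ → [d͡z] before /g/ (voiceless → voiced, matching voiced) — only voicing changes, and always toward the following segment.
The trigger is the following segment, so the direction is regressive (anticipatory).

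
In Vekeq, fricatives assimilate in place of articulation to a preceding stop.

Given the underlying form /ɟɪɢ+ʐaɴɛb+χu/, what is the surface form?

/ʐ/ is a voiced retroflex fricative. The preceding trigger /ɢ/ is uvular, so /ʐ/ must become uvular as well.
Changing only its place to uvular gives [ʁ] — the voiced uvular fricative.
The same rule applies at the second boundary: /χ/ → [ɸ] next to /b/.

[ɟɪɢʁaɴɛbɸu]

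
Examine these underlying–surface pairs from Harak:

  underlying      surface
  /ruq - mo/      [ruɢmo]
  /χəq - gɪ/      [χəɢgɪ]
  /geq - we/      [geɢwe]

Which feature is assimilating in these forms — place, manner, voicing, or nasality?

Comparing underlying and surface forms, /q/ → [ɢ] is the alternation; the neighbouring /m/ is constant.
/q/ is voiceless while /m/ is voiced; the output [ɢ] is voiced, matching the trigger — so the feature that spreads is voicing.
The other alternating forms pattern the same way: /q/ → [ɢ] before /g/ (voiceless → voiced, matching voiced); /q/ → [ɢ] before /w/ (voiceless → voiced, matching voiced) — only voicing changes, and always toward the following segment.

voicing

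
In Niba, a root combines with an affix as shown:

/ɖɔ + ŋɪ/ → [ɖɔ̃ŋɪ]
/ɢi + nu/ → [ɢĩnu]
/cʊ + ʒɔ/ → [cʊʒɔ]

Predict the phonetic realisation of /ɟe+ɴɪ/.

[ɟẽɴɪ]

The data show regressive nasality assimilation (vowel nasalisation): /ɔ/ → [ɔ̃] before /ŋ/; /i/ → [ĩ] before /n/ — a vowel is nasalised by an immediately following nasal consonant.
No change occurs in [cʊʒɔ] because the vowel at the boundary is adjacent to an oral consonant, not a nasal (/ʊ/ next to /ʒ/).
The vowel /e/ is adjacent to the following nasal /ɴ/, so it acquires [+nasal] and surfaces as [ẽ].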